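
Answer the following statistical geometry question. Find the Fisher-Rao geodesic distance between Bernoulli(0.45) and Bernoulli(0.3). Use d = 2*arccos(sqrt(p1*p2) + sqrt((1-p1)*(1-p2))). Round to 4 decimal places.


Geodesic distance on Bernoulli manifold:
d(p1,p2) = 2*arccos(sqrt(p1*p2) + sqrt((1-p1)*(1-p2))).
sqrt(p1*p2) = sqrt(0.45*0.3) = 0.367423.
sqrt((1-p1)*(1-p2)) = sqrt(0.55*0.7) = 0.620484.
arg = 0.367423 + 0.620484 = 0.987907.
d = 2*arccos(0.987907) = 0.3113

0.3113


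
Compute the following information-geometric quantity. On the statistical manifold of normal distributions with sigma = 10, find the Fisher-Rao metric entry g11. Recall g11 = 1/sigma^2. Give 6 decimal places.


For the 2-parameter normal family, the Fisher metric has:
  g11 = 1/sigma^2, g22 = 2/sigma^2.
sigma = 10, sigma^2 = 100.
g11 = 0.010000

0.010000


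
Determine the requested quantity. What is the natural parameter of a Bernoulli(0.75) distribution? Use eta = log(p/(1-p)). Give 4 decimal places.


Natural parameter for Bernoulli: eta = log(p/(1-p)).
p = 0.75, 1-p = 0.25.
p/(1-p) = 3.0.
eta = log(3.0) = 1.0986

1.0986


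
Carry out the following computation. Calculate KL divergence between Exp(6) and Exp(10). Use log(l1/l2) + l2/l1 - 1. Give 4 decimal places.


KL divergence for exponential family:
KL = log(l1/l2) + l2/l1 - 1.
log(6/10) = -0.510826.
10/6 = 1.666667.
KL = -0.510826 + 1.666667 - 1 = 0.1558

0.1558


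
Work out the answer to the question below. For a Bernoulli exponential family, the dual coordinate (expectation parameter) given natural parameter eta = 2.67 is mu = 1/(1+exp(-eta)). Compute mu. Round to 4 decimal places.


Dual coordinate (expectation parameter) for Bernoulli:
mu = 1/(1+exp(-eta)).
eta = 2.67.
exp(-eta) = exp(-2.67) = 0.069252.
mu = 1/(1+0.069252) = 0.9352

0.9352


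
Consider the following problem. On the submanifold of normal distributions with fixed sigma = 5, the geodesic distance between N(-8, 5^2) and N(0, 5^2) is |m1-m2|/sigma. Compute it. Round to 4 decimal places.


On the fixed-variance normal subfamily, geodesic distance = |m1-m2|/sigma.
|-8 - 0| = 8.
sigma = 5.
d = 8/5 = 1.6000

1.6000


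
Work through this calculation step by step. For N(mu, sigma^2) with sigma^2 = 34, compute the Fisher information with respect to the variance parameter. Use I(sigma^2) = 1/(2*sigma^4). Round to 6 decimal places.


Fisher information for variance: I(sigma^2) = 1/(2*sigma^4).
sigma^2 = 34, so sigma^4 = 1156.
I = 1/(2*1156) = 1/2312 = 0.000433

0.000433


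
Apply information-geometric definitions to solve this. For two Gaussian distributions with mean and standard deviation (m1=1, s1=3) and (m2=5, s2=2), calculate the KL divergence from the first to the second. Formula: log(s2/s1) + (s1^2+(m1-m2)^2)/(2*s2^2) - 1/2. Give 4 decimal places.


KL divergence between normal distributions:
KL = log(s2/s1) + (s1^2 + (m1-m2)^2)/(2*s2^2) - 1/2.
log(2/3) = -0.405465.
(3^2 + (1-5)^2)/(2*2^2) = (9 + 16)/8 = 3.125.
KL = -0.405465 + 3.125 - 0.5 = 2.2195

2.2195


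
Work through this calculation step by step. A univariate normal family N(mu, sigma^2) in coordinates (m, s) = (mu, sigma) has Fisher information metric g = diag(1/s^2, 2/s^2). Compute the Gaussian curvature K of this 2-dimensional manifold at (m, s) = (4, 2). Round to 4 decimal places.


The metric has the form g = (A dm^2 + B ds^2)/s^2 with A = 1, B = 2.
Substitute u = sqrt(A/B)*m: g = B*(du^2 + ds^2)/s^2, i.e. B times the
Poincare upper half-plane metric, which has constant Gaussian curvature -1.
Scaling a 2D metric by a constant c divides the Gaussian curvature by c,
so K = -1/B = -1/(2) = -0.5000 everywhere (the point (m, s) = (4, 2) is irrelevant:
the curvature is constant).
The requested Gaussian curvature is K = -0.5000.

-0.5000


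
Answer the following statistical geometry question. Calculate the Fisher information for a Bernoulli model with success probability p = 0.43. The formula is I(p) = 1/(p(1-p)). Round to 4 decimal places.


For Bernoulli(p), Fisher information is I(p) = 1/(p*(1-p)).
p = 0.43, 1-p = 0.57.
p*(1-p) = 0.2451.
I(p) = 1/0.2451 = 4.0800

4.0800


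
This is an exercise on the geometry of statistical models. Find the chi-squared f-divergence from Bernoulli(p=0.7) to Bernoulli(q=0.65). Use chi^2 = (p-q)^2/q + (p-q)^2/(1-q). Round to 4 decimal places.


Chi-squared divergence between Bernoulli distributions:
chi^2 = (p-q)^2/q + (p-q)^2/(1-q).
p = 0.7, q = 0.65, p-q = 0.05.
(p-q)^2 = 0.0025.
term1 = 0.0025/0.65 = 0.003846.
term2 = 0.0025/0.35 = 0.007143.
chi^2 = 0.003846 + 0.007143 = 0.0110

0.0110


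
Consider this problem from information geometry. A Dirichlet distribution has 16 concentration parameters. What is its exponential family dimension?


Exponential family dimension calculation:
Dirichlet with 16 components has 16 natural parameters.

16


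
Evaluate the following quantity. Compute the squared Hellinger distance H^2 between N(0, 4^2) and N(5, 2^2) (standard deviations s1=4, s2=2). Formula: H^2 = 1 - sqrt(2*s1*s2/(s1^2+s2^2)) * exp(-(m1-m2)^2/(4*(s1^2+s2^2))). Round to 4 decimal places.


Squared Hellinger distance for Gaussians:
H^2 = 1 - sqrt(2*s1*s2/(s1^2+s2^2)) * exp(-(m1-m2)^2/(4*(s1^2+s2^2))).
s1^2 = 16, s2^2 = 4, s1^2+s2^2 = 20.
sqrt(2*4*2/(20)) = 0.894427.
(m1-m2)^2 = (-5)^2 = 25.
exp(-25/(4*20)) = exp(-0.3125) = 0.731616.
H^2 = 1 - 0.894427*0.731616 = 0.3456

0.3456


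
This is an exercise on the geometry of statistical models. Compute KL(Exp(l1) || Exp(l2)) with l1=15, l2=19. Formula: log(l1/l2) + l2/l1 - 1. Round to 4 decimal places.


KL divergence for exponential family:
KL = log(l1/l2) + l2/l1 - 1.
log(15/19) = -0.236389.
19/15 = 1.266667.
KL = -0.236389 + 1.266667 - 1 = 0.0303

0.0303


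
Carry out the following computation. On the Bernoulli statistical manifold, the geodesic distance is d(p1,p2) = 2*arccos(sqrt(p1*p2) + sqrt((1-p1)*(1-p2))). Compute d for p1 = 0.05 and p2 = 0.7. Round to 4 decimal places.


Geodesic distance on Bernoulli manifold:
d(p1,p2) = 2*arccos(sqrt(p1*p2) + sqrt((1-p1)*(1-p2))).
sqrt(p1*p2) = sqrt(0.05*0.7) = 0.187083.
sqrt((1-p1)*(1-p2)) = sqrt(0.95*0.3) = 0.533854.
arg = 0.187083 + 0.533854 = 0.720937.
d = 2*arccos(0.720937) = 1.5313

1.5313


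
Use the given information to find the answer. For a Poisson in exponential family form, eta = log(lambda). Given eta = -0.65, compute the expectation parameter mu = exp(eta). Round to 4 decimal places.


Expectation parameter for Poisson exponential family:
mu = exp(eta).
eta = -0.65.
mu = exp(-0.65) = 0.5220

0.5220


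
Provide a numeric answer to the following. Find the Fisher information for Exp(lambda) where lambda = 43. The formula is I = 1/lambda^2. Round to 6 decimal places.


Fisher information for exponential: I(lambda) = 1/lambda^2.
lambda = 43, lambda^2 = 1849.
I = 1/1849 = 0.000541

0.000541


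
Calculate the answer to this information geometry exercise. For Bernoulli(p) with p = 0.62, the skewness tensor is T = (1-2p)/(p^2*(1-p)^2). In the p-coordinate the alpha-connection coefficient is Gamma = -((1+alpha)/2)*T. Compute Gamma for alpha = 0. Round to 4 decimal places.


Skewness (Amari-Chentsov) tensor: T = (1-2p)/(p^2*(1-p)^2).
p = 0.62, 1-2p = -0.24, p^2 = 0.3844, (1-p)^2 = 0.1444.
T = -0.24/(0.3844 * 0.1444) = -4.323751.
In the p-coordinate, Gamma^(alpha) = Gamma^(0) - (alpha/2)*T with Gamma^(0) = (1/2)*g'(p) = -T/2,
so Gamma^(alpha) = -((1+alpha)/2)*T.
alpha = 0, -(1+alpha)/2 = -0.5.
Gamma = -0.5 * -4.323751 = 2.1619

2.1619


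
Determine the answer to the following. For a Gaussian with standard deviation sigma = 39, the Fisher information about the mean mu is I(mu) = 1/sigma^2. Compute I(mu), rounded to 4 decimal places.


The Fisher information for the mean of a normal distribution is I(mu) = 1/sigma^2.
sigma = 39, so sigma^2 = 1521.
I(mu) = 1/1521 = 0.0007

0.0007


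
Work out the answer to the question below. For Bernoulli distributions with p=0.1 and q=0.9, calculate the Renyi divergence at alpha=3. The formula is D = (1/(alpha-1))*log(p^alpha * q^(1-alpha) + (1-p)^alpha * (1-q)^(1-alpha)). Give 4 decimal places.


Renyi divergence of order alpha between Bernoulli distributions:
D = (1/(alpha-1))*log(p^alpha * q^(1-alpha) + (1-p)^alpha * (1-q)^(1-alpha)).
alpha = 3, p = 0.1, q = 0.9.
p^alpha * q^(1-alpha) = 0.1^3 * 0.9^-2 = 0.001235.
(1-p)^alpha * (1-q)^(1-alpha) = 0.9^3 * 0.1^-2 = 72.9.
sum = 0.001235 + 72.9 = 72.901235.
D = (1/2)*log(72.901235) = 2.1446

2.1446


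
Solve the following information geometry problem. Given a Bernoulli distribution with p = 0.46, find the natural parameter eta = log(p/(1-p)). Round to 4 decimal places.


Natural parameter for Bernoulli: eta = log(p/(1-p)).
p = 0.46, 1-p = 0.54.
p/(1-p) = 0.851852.
eta = log(0.851852) = -0.1603

-0.1603


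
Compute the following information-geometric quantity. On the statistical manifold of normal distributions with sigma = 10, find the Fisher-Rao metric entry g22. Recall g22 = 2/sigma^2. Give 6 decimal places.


For the 2-parameter normal family, the Fisher metric has:
  g11 = 1/sigma^2, g22 = 2/sigma^2.
sigma = 10, sigma^2 = 100.
g22 = 0.020000

0.020000


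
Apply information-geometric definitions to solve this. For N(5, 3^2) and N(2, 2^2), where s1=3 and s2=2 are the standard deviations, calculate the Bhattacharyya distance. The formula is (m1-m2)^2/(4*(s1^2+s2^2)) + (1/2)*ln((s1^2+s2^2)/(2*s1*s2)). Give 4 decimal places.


Bhattacharyya distance between two Gaussians:
DB = (m1-m2)^2/(4*(s1^2+s2^2)) + (1/2)*ln((s1^2+s2^2)/(2*s1*s2)).
(m1-m2)^2 = (3)^2 = 9.
s1^2+s2^2 = 9 + 4 = 13.
term1 = 9/52 = 0.173077.
term2 = 0.5*ln(13/12.0) = 0.040021.
DB = 0.173077 + 0.040021 = 0.2131

0.2131


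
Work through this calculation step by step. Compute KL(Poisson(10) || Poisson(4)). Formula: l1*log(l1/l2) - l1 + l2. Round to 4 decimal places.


KL divergence for Poisson:
KL = l1*log(l1/l2) - l1 + l2.
l1 = 10, l2 = 4.
log(10/4) = 0.916291.
l1*log(l1/l2) = 10 * 0.916291 = 9.162907.
KL = 9.162907 - 10 + 4 = 3.1629

3.1629


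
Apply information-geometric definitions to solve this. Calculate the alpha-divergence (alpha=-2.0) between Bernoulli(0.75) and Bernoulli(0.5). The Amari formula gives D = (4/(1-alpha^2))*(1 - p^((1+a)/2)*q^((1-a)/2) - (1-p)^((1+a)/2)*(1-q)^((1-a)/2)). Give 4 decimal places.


Amari alpha-divergence:
D = (4/(1-alpha^2))*(1 - p^((1+a)/2)*q^((1-a)/2) - (1-p)^((1+a)/2)*(1-q)^((1-a)/2)).
alpha = -2.0, p = 0.75, q = 0.5.
e1 = (1+alpha)/2 = -0.5, e2 = (1-alpha)/2 = 1.5.
t1 = p^e1 * q^e2 = 0.75^-0.5 * 0.5^1.5 = 0.408248.
t2 = (1-p)^e1 * (1-q)^e2 = 0.25^-0.5 * 0.5^1.5 = 0.707107.
4/(1-alpha^2) = -1.333333.
D = -1.333333*(1 - 0.408248 - 0.707107) = 0.1538

0.1538


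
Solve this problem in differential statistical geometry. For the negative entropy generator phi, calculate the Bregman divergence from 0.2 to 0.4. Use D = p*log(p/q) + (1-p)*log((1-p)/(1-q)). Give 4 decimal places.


Bregman divergence with negative entropy generator:
D = p*log(p/q) + (1-p)*log((1-p)/(1-q)).
p = 0.2, q = 0.4.
p*log(p/q) = 0.2*log(0.2/0.4) = -0.138629.
(1-p)*log((1-p)/(1-q)) = 0.8*log(0.8/0.6) = 0.230146.
D = -0.138629 + 0.230146 = 0.0915

0.0915


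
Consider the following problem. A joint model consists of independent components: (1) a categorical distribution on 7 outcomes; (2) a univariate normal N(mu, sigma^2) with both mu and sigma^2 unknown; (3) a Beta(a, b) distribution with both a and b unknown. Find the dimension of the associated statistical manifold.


The dimension of a statistical manifold equals the number of free
(independent) real parameters of the model. For a product of independent
blocks the parameter counts add.
- categorical on 7 outcomes (probabilities sum to 1): 7-1 = 6.
- normal (mu, sigma^2): 2.
- Beta (a, b): 2.
Total = 6 + 2 + 2 = 10.
Dimension = 10

10


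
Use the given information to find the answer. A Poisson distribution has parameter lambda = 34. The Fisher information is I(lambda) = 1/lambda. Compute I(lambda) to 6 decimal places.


Fisher information for Poisson: I(lambda) = 1/lambda.
lambda = 34.
I(lambda) = 1/34 = 0.029412

0.029412


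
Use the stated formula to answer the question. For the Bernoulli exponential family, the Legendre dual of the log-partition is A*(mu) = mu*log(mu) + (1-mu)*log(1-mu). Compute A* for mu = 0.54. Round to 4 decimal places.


Legendre transform for Bernoulli:
A*(mu) = mu*log(mu) + (1-mu)*log(1-mu).
mu = 0.54, 1-mu = 0.46.
mu*log(mu) = 0.54*log(0.54) = -0.332741.
(1-mu)*log(1-mu) = 0.46*log(0.46) = -0.357203.
A* = -0.332741 + -0.357203 = -0.6899

-0.6899


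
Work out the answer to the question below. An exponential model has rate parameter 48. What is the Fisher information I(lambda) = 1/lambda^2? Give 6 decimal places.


Fisher information for exponential: I(lambda) = 1/lambda^2.
lambda = 48, lambda^2 = 2304.
I = 1/2304 = 0.000434

0.000434


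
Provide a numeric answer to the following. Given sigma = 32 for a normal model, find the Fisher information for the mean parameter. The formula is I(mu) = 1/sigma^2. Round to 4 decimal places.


The Fisher information for the mean of a normal distribution is I(mu) = 1/sigma^2.
sigma = 32, so sigma^2 = 1024.
I(mu) = 1/1024 = 0.0010

0.0010


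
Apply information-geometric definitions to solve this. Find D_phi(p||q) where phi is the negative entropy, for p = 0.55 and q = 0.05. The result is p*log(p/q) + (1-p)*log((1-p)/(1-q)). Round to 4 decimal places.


Bregman divergence with negative entropy generator:
D = p*log(p/q) + (1-p)*log((1-p)/(1-q)).
p = 0.55, q = 0.05.
p*log(p/q) = 0.55*log(0.55/0.05) = 1.318842.
(1-p)*log((1-p)/(1-q)) = 0.45*log(0.45/0.95) = -0.336246.
D = 1.318842 + -0.336246 = 0.9826

0.9826


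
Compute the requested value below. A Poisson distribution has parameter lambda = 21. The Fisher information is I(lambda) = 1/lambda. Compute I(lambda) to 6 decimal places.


Fisher information for Poisson: I(lambda) = 1/lambda.
lambda = 21.
I(lambda) = 1/21 = 0.047619

0.047619


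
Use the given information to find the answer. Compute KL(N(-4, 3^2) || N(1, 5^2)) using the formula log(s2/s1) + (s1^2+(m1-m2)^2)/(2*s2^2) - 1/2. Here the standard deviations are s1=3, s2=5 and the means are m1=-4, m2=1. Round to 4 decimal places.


KL divergence between normal distributions:
KL = log(s2/s1) + (s1^2 + (m1-m2)^2)/(2*s2^2) - 1/2.
log(5/3) = 0.510826.
(3^2 + (-4-1)^2)/(2*5^2) = (9 + 25)/50 = 0.68.
KL = 0.510826 + 0.68 - 0.5 = 0.6908

0.6908


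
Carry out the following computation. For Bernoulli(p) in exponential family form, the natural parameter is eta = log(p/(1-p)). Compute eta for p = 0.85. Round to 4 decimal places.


Natural parameter for Bernoulli: eta = log(p/(1-p)).
p = 0.85, 1-p = 0.15.
p/(1-p) = 5.666667.
eta = log(5.666667) = 1.7346

1.7346


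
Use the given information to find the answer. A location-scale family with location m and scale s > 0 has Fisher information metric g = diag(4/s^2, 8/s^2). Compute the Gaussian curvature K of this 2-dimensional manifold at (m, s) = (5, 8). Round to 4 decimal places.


The metric has the form g = (A dm^2 + B ds^2)/s^2 with A = 4, B = 8.
Substitute u = sqrt(A/B)*m: g = B*(du^2 + ds^2)/s^2, i.e. B times the
Poincare upper half-plane metric, which has constant Gaussian curvature -1.
Scaling a 2D metric by a constant c divides the Gaussian curvature by c,
so K = -1/B = -1/(8) = -0.1250 everywhere (the point (m, s) = (5, 8) is irrelevant:
the curvature is constant).
The requested Gaussian curvature is K = -0.1250.

-0.1250


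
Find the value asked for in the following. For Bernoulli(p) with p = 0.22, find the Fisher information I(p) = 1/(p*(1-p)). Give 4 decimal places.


For Bernoulli(p), Fisher information is I(p) = 1/(p*(1-p)).
p = 0.22, 1-p = 0.78.
p*(1-p) = 0.1716.
I(p) = 1/0.1716 = 5.8275

5.8275


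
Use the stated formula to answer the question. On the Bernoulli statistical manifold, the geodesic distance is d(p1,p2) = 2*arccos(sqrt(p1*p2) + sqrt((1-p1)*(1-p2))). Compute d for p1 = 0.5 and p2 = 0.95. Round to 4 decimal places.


Geodesic distance on Bernoulli manifold:
d(p1,p2) = 2*arccos(sqrt(p1*p2) + sqrt((1-p1)*(1-p2))).
sqrt(p1*p2) = sqrt(0.5*0.95) = 0.689202.
sqrt((1-p1)*(1-p2)) = sqrt(0.5*0.05) = 0.158114.
arg = 0.689202 + 0.158114 = 0.847316.
d = 2*arccos(0.847316) = 1.1198

1.1198


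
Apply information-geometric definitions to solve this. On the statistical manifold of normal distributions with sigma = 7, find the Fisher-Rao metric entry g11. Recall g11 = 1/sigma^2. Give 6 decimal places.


For the 2-parameter normal family, the Fisher metric has:
  g11 = 1/sigma^2, g22 = 2/sigma^2.
sigma = 7, sigma^2 = 49.
g11 = 0.020408

0.020408


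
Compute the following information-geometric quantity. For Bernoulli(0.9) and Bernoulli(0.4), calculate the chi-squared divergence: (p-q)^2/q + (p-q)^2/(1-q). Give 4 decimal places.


Chi-squared divergence between Bernoulli distributions:
chi^2 = (p-q)^2/q + (p-q)^2/(1-q).
p = 0.9, q = 0.4, p-q = 0.5.
(p-q)^2 = 0.25.
term1 = 0.25/0.4 = 0.625.
term2 = 0.25/0.6 = 0.416667.
chi^2 = 0.625 + 0.416667 = 1.0417

1.0417


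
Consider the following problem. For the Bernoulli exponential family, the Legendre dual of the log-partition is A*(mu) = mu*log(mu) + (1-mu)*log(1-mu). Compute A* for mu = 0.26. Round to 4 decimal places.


Legendre transform for Bernoulli:
A*(mu) = mu*log(mu) + (1-mu)*log(1-mu).
mu = 0.26, 1-mu = 0.74.
mu*log(mu) = 0.26*log(0.26) = -0.350239.
(1-mu)*log(1-mu) = 0.74*log(0.74) = -0.222818.
A* = -0.350239 + -0.222818 = -0.5731

-0.5731


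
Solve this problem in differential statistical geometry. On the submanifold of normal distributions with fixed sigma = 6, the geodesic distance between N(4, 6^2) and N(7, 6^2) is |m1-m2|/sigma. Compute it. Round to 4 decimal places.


On the fixed-variance normal subfamily, geodesic distance = |m1-m2|/sigma.
|4 - 7| = 3.
sigma = 6.
d = 3/6 = 0.5000

0.5000


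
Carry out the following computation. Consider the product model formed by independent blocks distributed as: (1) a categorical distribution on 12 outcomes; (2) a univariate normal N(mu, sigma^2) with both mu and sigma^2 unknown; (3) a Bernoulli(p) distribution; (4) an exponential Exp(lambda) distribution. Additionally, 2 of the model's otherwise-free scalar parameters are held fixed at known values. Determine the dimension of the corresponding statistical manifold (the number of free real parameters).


The dimension of a statistical manifold equals the number of free
(independent) real parameters of the model. For a product of independent
blocks the parameter counts add.
- categorical on 12 outcomes (probabilities sum to 1): 12-1 = 11.
- normal (mu, sigma^2): 2.
- Bernoulli (p): 1.
- exponential (lambda): 1.
Total = 11 + 2 + 1 + 1 = 15.
2 parameter(s) fixed at known values: 15 - 2 = 13.
Dimension = 13

13


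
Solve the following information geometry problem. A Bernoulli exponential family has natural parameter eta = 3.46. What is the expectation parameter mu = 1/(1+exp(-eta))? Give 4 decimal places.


Dual coordinate (expectation parameter) for Bernoulli:
mu = 1/(1+exp(-eta)).
eta = 3.46.
exp(-eta) = exp(-3.46) = 0.03143.
mu = 1/(1+0.03143) = 0.9695

0.9695


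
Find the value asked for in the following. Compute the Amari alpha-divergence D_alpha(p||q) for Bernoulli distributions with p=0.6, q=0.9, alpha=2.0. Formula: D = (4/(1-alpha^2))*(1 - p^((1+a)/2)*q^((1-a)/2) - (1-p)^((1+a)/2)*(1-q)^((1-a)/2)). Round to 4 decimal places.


Amari alpha-divergence:
D = (4/(1-alpha^2))*(1 - p^((1+a)/2)*q^((1-a)/2) - (1-p)^((1+a)/2)*(1-q)^((1-a)/2)).
alpha = 2.0, p = 0.6, q = 0.9.
e1 = (1+alpha)/2 = 1.5, e2 = (1-alpha)/2 = -0.5.
t1 = p^e1 * q^e2 = 0.6^1.5 * 0.9^-0.5 = 0.489898.
t2 = (1-p)^e1 * (1-q)^e2 = 0.4^1.5 * 0.1^-0.5 = 0.8.
4/(1-alpha^2) = -1.333333.
D = -1.333333*(1 - 0.489898 - 0.8) = 0.3865

0.3865


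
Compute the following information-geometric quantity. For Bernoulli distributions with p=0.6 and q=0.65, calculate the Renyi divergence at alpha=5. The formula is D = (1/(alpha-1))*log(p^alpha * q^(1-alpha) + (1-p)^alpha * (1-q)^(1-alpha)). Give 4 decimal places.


Renyi divergence of order alpha between Bernoulli distributions:
D = (1/(alpha-1))*log(p^alpha * q^(1-alpha) + (1-p)^alpha * (1-q)^(1-alpha)).
alpha = 5, p = 0.6, q = 0.65.
p^alpha * q^(1-alpha) = 0.6^5 * 0.65^-4 = 0.435615.
(1-p)^alpha * (1-q)^(1-alpha) = 0.4^5 * 0.35^-4 = 0.682382.
sum = 0.435615 + 0.682382 = 1.117997.
D = (1/4)*log(1.117997) = 0.0279

0.0279


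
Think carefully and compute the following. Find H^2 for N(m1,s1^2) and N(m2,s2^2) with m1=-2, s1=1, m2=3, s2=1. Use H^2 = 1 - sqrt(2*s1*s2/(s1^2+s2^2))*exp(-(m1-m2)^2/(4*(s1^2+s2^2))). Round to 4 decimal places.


Squared Hellinger distance for Gaussians:
H^2 = 1 - sqrt(2*s1*s2/(s1^2+s2^2)) * exp(-(m1-m2)^2/(4*(s1^2+s2^2))).
s1^2 = 1, s2^2 = 1, s1^2+s2^2 = 2.
sqrt(2*1*1/(2)) = 1.0.
(m1-m2)^2 = (-5)^2 = 25.
exp(-25/(4*2)) = exp(-3.125) = 0.043937.
H^2 = 1 - 1.0*0.043937 = 0.9561

0.9561


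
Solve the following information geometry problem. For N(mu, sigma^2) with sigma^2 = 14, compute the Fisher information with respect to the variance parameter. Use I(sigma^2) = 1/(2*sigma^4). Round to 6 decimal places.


Fisher information for variance: I(sigma^2) = 1/(2*sigma^4).
sigma^2 = 14, so sigma^4 = 196.
I = 1/(2*196) = 1/392 = 0.002551

0.002551


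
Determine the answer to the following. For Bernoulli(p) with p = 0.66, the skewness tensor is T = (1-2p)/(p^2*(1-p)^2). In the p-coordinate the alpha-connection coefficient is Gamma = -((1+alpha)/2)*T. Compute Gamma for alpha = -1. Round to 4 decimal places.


Skewness (Amari-Chentsov) tensor: T = (1-2p)/(p^2*(1-p)^2).
p = 0.66, 1-2p = -0.32, p^2 = 0.4356, (1-p)^2 = 0.1156.
T = -0.32/(0.4356 * 0.1156) = -6.354835.
In the p-coordinate, Gamma^(alpha) = Gamma^(0) - (alpha/2)*T with Gamma^(0) = (1/2)*g'(p) = -T/2,
so Gamma^(alpha) = -((1+alpha)/2)*T.
alpha = -1, -(1+alpha)/2 = 0.0.
Gamma = 0.0 * -6.354835 = 0.0000

0.0000


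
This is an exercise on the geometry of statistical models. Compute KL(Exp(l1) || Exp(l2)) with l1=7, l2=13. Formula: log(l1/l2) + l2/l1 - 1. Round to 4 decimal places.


KL divergence for exponential family:
KL = log(l1/l2) + l2/l1 - 1.
log(7/13) = -0.619039.
13/7 = 1.857143.
KL = -0.619039 + 1.857143 - 1 = 0.2381

0.2381


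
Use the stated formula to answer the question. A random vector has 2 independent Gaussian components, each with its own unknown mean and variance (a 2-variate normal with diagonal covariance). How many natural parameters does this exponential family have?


Exponential family dimension calculation:
Each univariate normal has two natural parameters (mu/sigma^2 and -1/(2 sigma^2)).
With 2 independent components, dim = 2 * 2 = 4.

4


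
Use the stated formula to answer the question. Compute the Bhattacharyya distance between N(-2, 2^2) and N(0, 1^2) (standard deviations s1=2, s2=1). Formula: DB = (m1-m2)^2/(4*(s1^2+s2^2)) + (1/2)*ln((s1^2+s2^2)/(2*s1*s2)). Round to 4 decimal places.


Bhattacharyya distance between two Gaussians:
DB = (m1-m2)^2/(4*(s1^2+s2^2)) + (1/2)*ln((s1^2+s2^2)/(2*s1*s2)).
(m1-m2)^2 = (-2)^2 = 4.
s1^2+s2^2 = 4 + 1 = 5.
term1 = 4/20 = 0.2.
term2 = 0.5*ln(5/4.0) = 0.111572.
DB = 0.2 + 0.111572 = 0.3116

0.3116


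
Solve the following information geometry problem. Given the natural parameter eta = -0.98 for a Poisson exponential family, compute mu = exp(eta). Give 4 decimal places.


Expectation parameter for Poisson exponential family:
mu = exp(eta).
eta = -0.98.
mu = exp(-0.98) = 0.3753

0.3753


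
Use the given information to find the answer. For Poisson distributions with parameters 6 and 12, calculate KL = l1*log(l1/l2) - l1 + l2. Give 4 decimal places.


KL divergence for Poisson:
KL = l1*log(l1/l2) - l1 + l2.
l1 = 6, l2 = 12.
log(6/12) = -0.693147.
l1*log(l1/l2) = 6 * -0.693147 = -4.158883.
KL = -4.158883 - 6 + 12 = 1.8411

1.8411


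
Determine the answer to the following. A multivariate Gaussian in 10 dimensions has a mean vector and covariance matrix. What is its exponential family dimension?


Exponential family dimension calculation:
For 10-dim MVN: mean has 10 params, covariance has 10*11/2 = 55 unique entries.
Total dim = 10 + 55 = 65.

65


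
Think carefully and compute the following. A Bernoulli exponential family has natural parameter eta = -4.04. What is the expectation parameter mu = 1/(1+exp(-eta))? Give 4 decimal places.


Dual coordinate (expectation parameter) for Bernoulli:
mu = 1/(1+exp(-eta)).
eta = -4.04.
exp(-eta) = exp(4.04) = 56.826343.
mu = 1/(1+56.826343) = 0.0173

0.0173


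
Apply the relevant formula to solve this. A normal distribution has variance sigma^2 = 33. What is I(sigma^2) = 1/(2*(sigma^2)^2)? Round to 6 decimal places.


Fisher information for variance: I(sigma^2) = 1/(2*sigma^4).
sigma^2 = 33, so sigma^4 = 1089.
I = 1/(2*1089) = 1/2178 = 0.000459

0.000459


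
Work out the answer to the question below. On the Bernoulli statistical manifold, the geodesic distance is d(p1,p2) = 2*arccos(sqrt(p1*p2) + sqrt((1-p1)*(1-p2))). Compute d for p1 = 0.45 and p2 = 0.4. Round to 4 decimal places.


Geodesic distance on Bernoulli manifold:
d(p1,p2) = 2*arccos(sqrt(p1*p2) + sqrt((1-p1)*(1-p2))).
sqrt(p1*p2) = sqrt(0.45*0.4) = 0.424264.
sqrt((1-p1)*(1-p2)) = sqrt(0.55*0.6) = 0.574456.
arg = 0.424264 + 0.574456 = 0.99872.
d = 2*arccos(0.99872) = 0.1012

0.1012


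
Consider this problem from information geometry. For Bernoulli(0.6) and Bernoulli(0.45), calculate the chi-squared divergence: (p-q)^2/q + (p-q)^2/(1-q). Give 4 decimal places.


Chi-squared divergence between Bernoulli distributions:
chi^2 = (p-q)^2/q + (p-q)^2/(1-q).
p = 0.6, q = 0.45, p-q = 0.15.
(p-q)^2 = 0.0225.
term1 = 0.0225/0.45 = 0.05.
term2 = 0.0225/0.55 = 0.040909.
chi^2 = 0.05 + 0.040909 = 0.0909

0.0909


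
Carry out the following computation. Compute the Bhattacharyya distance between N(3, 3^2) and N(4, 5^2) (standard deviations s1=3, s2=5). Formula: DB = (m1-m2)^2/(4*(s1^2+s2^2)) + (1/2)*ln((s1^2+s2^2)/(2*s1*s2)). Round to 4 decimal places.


Bhattacharyya distance between two Gaussians:
DB = (m1-m2)^2/(4*(s1^2+s2^2)) + (1/2)*ln((s1^2+s2^2)/(2*s1*s2)).
(m1-m2)^2 = (-1)^2 = 1.
s1^2+s2^2 = 9 + 25 = 34.
term1 = 1/136 = 0.007353.
term2 = 0.5*ln(34/30.0) = 0.062582.
DB = 0.007353 + 0.062582 = 0.0699

0.0699


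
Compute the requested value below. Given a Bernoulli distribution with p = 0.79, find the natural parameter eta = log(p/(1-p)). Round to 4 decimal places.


Natural parameter for Bernoulli: eta = log(p/(1-p)).
p = 0.79, 1-p = 0.21.
p/(1-p) = 3.761905.
eta = log(3.761905) = 1.3249

1.3249


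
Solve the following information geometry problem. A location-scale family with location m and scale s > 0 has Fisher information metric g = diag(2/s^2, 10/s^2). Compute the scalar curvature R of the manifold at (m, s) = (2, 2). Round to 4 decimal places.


The metric has the form g = (A dm^2 + B ds^2)/s^2 with A = 2, B = 10.
Substitute u = sqrt(A/B)*m: g = B*(du^2 + ds^2)/s^2, i.e. B times the
Poincare upper half-plane metric, which has constant Gaussian curvature -1.
Scaling a 2D metric by a constant c divides the Gaussian curvature by c,
so K = -1/B = -1/(10) = -0.1000 everywhere (the point (m, s) = (2, 2) is irrelevant:
the curvature is constant).
Scalar curvature in dimension 2: R = 2K = -2/(10) = -0.2000.

-0.2000


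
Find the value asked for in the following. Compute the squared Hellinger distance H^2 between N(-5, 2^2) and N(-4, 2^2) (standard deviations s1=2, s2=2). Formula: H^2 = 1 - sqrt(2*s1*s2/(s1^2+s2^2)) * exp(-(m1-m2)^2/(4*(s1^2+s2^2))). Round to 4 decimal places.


Squared Hellinger distance for Gaussians:
H^2 = 1 - sqrt(2*s1*s2/(s1^2+s2^2)) * exp(-(m1-m2)^2/(4*(s1^2+s2^2))).
s1^2 = 4, s2^2 = 4, s1^2+s2^2 = 8.
sqrt(2*2*2/(8)) = 1.0.
(m1-m2)^2 = (-1)^2 = 1.
exp(-1/(4*8)) = exp(-0.03125) = 0.969233.
H^2 = 1 - 1.0*0.969233 = 0.0308

0.0308


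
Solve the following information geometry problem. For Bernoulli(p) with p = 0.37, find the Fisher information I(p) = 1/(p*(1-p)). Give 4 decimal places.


For Bernoulli(p), Fisher information is I(p) = 1/(p*(1-p)).
p = 0.37, 1-p = 0.63.
p*(1-p) = 0.2331.
I(p) = 1/0.2331 = 4.2900

4.2900


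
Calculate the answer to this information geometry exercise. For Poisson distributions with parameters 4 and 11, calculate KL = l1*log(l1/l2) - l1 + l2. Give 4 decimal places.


KL divergence for Poisson:
KL = l1*log(l1/l2) - l1 + l2.
l1 = 4, l2 = 11.
log(4/11) = -1.011601.
l1*log(l1/l2) = 4 * -1.011601 = -4.046404.
KL = -4.046404 - 4 + 11 = 2.9536

2.9536


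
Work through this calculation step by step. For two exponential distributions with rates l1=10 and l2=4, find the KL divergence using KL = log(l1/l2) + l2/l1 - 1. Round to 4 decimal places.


KL divergence for exponential family:
KL = log(l1/l2) + l2/l1 - 1.
log(10/4) = 0.916291.
4/10 = 0.4.
KL = 0.916291 + 0.4 - 1 = 0.3163

0.3163


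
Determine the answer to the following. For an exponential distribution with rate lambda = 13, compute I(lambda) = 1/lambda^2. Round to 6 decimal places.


Fisher information for exponential: I(lambda) = 1/lambda^2.
lambda = 13, lambda^2 = 169.
I = 1/169 = 0.005917

0.005917


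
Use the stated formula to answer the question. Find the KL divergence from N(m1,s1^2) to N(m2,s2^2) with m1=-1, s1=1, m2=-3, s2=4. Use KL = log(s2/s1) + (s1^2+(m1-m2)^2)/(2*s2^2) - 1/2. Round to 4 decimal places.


KL divergence between normal distributions:
KL = log(s2/s1) + (s1^2 + (m1-m2)^2)/(2*s2^2) - 1/2.
log(4/1) = 1.386294.
(1^2 + (-1--3)^2)/(2*4^2) = (1 + 4)/32 = 0.15625.
KL = 1.386294 + 0.15625 - 0.5 = 1.0425

1.0425


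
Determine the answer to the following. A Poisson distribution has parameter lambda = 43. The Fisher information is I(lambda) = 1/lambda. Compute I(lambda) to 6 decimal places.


Fisher information for Poisson: I(lambda) = 1/lambda.
lambda = 43.
I(lambda) = 1/43 = 0.023256

0.023256


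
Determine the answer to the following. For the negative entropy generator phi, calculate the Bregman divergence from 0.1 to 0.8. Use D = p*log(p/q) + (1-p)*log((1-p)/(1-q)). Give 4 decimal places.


Bregman divergence with negative entropy generator:
D = p*log(p/q) + (1-p)*log((1-p)/(1-q)).
p = 0.1, q = 0.8.
p*log(p/q) = 0.1*log(0.1/0.8) = -0.207944.
(1-p)*log((1-p)/(1-q)) = 0.9*log(0.9/0.2) = 1.35367.
D = -0.207944 + 1.35367 = 1.1457

1.1457


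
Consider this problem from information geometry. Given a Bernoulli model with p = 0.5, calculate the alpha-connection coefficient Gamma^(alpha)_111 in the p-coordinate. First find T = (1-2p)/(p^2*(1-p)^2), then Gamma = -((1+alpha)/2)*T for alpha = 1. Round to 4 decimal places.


Skewness (Amari-Chentsov) tensor: T = (1-2p)/(p^2*(1-p)^2).
p = 0.5, 1-2p = 0.0, p^2 = 0.25, (1-p)^2 = 0.25.
T = 0.0/(0.25 * 0.25) = 0.0.
In the p-coordinate, Gamma^(alpha) = Gamma^(0) - (alpha/2)*T with Gamma^(0) = (1/2)*g'(p) = -T/2,
so Gamma^(alpha) = -((1+alpha)/2)*T.
alpha = 1, -(1+alpha)/2 = -1.0.
Gamma = -1.0 * 0.0 = 0.0000

0.0000


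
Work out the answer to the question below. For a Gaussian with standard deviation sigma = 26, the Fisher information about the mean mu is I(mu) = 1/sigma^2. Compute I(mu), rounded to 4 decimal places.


The Fisher information for the mean of a normal distribution is I(mu) = 1/sigma^2.
sigma = 26, so sigma^2 = 676.
I(mu) = 1/676 = 0.0015

0.0015


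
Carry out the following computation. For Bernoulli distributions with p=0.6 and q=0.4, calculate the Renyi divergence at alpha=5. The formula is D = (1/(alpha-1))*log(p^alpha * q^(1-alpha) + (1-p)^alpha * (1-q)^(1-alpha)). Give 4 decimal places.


Renyi divergence of order alpha between Bernoulli distributions:
D = (1/(alpha-1))*log(p^alpha * q^(1-alpha) + (1-p)^alpha * (1-q)^(1-alpha)).
alpha = 5, p = 0.6, q = 0.4.
p^alpha * q^(1-alpha) = 0.6^5 * 0.4^-4 = 3.0375.
(1-p)^alpha * (1-q)^(1-alpha) = 0.4^5 * 0.6^-4 = 0.079012.
sum = 3.0375 + 0.079012 = 3.116512.
D = (1/4)*log(3.116512) = 0.2842

0.2842


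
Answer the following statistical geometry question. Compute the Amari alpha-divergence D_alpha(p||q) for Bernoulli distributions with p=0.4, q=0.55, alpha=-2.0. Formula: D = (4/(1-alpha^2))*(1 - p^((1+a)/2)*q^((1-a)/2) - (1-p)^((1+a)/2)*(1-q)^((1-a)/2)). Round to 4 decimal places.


Amari alpha-divergence:
D = (4/(1-alpha^2))*(1 - p^((1+a)/2)*q^((1-a)/2) - (1-p)^((1+a)/2)*(1-q)^((1-a)/2)).
alpha = -2.0, p = 0.4, q = 0.55.
e1 = (1+alpha)/2 = -0.5, e2 = (1-alpha)/2 = 1.5.
t1 = p^e1 * q^e2 = 0.4^-0.5 * 0.55^1.5 = 0.644932.
t2 = (1-p)^e1 * (1-q)^e2 = 0.6^-0.5 * 0.45^1.5 = 0.389711.
4/(1-alpha^2) = -1.333333.
D = -1.333333*(1 - 0.644932 - 0.389711) = 0.0462

0.0462


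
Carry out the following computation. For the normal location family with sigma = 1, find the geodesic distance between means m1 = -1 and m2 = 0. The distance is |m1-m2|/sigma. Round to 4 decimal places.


On the fixed-variance normal subfamily, geodesic distance = |m1-m2|/sigma.
|-1 - 0| = 1.
sigma = 1.
d = 1/1 = 1.0000

1.0000


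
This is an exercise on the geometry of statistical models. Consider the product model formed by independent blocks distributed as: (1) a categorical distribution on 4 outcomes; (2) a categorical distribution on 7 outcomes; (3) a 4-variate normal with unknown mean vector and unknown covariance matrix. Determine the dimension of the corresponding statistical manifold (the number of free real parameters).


The dimension of a statistical manifold equals the number of free
(independent) real parameters of the model. For a product of independent
blocks the parameter counts add.
- categorical on 4 outcomes (probabilities sum to 1): 4-1 = 3.
- categorical on 7 outcomes (probabilities sum to 1): 7-1 = 6.
- 4-variate normal: 4 (mean) + 4*5/2 = 10 (symmetric covariance) = 14.
Total = 3 + 6 + 14 = 23.
Dimension = 23

23


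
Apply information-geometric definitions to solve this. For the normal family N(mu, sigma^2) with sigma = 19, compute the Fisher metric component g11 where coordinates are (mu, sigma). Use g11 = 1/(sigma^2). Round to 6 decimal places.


For the 2-parameter normal family, the Fisher metric has:
  g11 = 1/sigma^2, g22 = 2/sigma^2.
sigma = 19, sigma^2 = 361.
g11 = 0.002770

0.002770


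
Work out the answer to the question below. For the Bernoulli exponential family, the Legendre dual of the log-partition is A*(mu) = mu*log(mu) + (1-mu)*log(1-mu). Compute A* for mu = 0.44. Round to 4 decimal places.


Legendre transform for Bernoulli:
A*(mu) = mu*log(mu) + (1-mu)*log(1-mu).
mu = 0.44, 1-mu = 0.56.
mu*log(mu) = 0.44*log(0.44) = -0.361231.
(1-mu)*log(1-mu) = 0.56*log(0.56) = -0.324698.
A* = -0.361231 + -0.324698 = -0.6859

-0.6859


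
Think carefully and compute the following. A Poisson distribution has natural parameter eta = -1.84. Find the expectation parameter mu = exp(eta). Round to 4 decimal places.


Expectation parameter for Poisson exponential family:
mu = exp(eta).
eta = -1.84.
mu = exp(-1.84) = 0.1588

0.1588


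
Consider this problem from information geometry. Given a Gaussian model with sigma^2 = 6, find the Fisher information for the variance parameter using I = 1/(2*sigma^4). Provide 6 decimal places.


Fisher information for variance: I(sigma^2) = 1/(2*sigma^4).
sigma^2 = 6, so sigma^4 = 36.
I = 1/(2*36) = 1/72 = 0.013889

0.013889


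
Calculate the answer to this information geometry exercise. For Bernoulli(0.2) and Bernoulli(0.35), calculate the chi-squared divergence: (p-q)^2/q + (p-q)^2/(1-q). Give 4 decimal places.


Chi-squared divergence between Bernoulli distributions:
chi^2 = (p-q)^2/q + (p-q)^2/(1-q).
p = 0.2, q = 0.35, p-q = -0.15.
(p-q)^2 = 0.0225.
term1 = 0.0225/0.35 = 0.064286.
term2 = 0.0225/0.65 = 0.034615.
chi^2 = 0.064286 + 0.034615 = 0.0989

0.0989


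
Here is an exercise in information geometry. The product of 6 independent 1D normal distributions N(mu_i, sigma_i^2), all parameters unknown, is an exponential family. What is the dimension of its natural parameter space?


Exponential family dimension calculation:
Each univariate normal has two natural parameters (mu/sigma^2 and -1/(2 sigma^2)).
With 6 independent components, dim = 2 * 6 = 12.

12


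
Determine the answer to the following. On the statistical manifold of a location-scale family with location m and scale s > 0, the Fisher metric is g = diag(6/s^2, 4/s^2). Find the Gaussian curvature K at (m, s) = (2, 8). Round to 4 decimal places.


The metric has the form g = (A dm^2 + B ds^2)/s^2 with A = 6, B = 4.
Substitute u = sqrt(A/B)*m: g = B*(du^2 + ds^2)/s^2, i.e. B times the
Poincare upper half-plane metric, which has constant Gaussian curvature -1.
Scaling a 2D metric by a constant c divides the Gaussian curvature by c,
so K = -1/B = -1/(4) = -0.2500 everywhere (the point (m, s) = (2, 8) is irrelevant:
the curvature is constant).
The requested Gaussian curvature is K = -0.2500.

-0.2500


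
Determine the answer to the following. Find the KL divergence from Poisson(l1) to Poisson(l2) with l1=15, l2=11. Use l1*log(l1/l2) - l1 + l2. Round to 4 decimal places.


KL divergence for Poisson:
KL = l1*log(l1/l2) - l1 + l2.
l1 = 15, l2 = 11.
log(15/11) = 0.310155.
l1*log(l1/l2) = 15 * 0.310155 = 4.652324.
KL = 4.652324 - 15 + 11 = 0.6523

0.6523


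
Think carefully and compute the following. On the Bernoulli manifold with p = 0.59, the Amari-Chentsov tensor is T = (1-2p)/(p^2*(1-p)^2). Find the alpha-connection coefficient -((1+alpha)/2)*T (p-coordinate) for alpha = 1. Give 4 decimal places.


Skewness (Amari-Chentsov) tensor: T = (1-2p)/(p^2*(1-p)^2).
p = 0.59, 1-2p = -0.18, p^2 = 0.3481, (1-p)^2 = 0.1681.
T = -0.18/(0.3481 * 0.1681) = -3.076102.
In the p-coordinate, Gamma^(alpha) = Gamma^(0) - (alpha/2)*T with Gamma^(0) = (1/2)*g'(p) = -T/2,
so Gamma^(alpha) = -((1+alpha)/2)*T.
alpha = 1, -(1+alpha)/2 = -1.0.
Gamma = -1.0 * -3.076102 = 3.0761

3.0761


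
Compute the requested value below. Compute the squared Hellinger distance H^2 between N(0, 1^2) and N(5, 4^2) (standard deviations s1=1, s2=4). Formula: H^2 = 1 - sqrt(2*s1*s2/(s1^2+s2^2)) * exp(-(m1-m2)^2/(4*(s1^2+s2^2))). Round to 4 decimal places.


Squared Hellinger distance for Gaussians:
H^2 = 1 - sqrt(2*s1*s2/(s1^2+s2^2)) * exp(-(m1-m2)^2/(4*(s1^2+s2^2))).
s1^2 = 1, s2^2 = 16, s1^2+s2^2 = 17.
sqrt(2*1*4/(17)) = 0.685994.
(m1-m2)^2 = (-5)^2 = 25.
exp(-25/(4*17)) = exp(-0.367647) = 0.692362.
H^2 = 1 - 0.685994*0.692362 = 0.5250

0.5250


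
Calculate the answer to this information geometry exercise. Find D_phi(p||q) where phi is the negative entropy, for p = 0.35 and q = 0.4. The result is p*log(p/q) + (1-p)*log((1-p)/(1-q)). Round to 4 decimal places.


Bregman divergence with negative entropy generator:
D = p*log(p/q) + (1-p)*log((1-p)/(1-q)).
p = 0.35, q = 0.4.
p*log(p/q) = 0.35*log(0.35/0.4) = -0.046736.
(1-p)*log((1-p)/(1-q)) = 0.65*log(0.65/0.6) = 0.052028.
D = -0.046736 + 0.052028 = 0.0053

0.0053


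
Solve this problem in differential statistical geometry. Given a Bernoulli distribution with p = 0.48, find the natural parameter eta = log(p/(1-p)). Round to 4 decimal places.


Natural parameter for Bernoulli: eta = log(p/(1-p)).
p = 0.48, 1-p = 0.52.
p/(1-p) = 0.923077.
eta = log(0.923077) = -0.0800

-0.0800


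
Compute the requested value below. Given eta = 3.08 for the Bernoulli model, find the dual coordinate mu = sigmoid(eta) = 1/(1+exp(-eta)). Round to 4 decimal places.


Dual coordinate (expectation parameter) for Bernoulli:
mu = 1/(1+exp(-eta)).
eta = 3.08.
exp(-eta) = exp(-3.08) = 0.045959.
mu = 1/(1+0.045959) = 0.9561

0.9561


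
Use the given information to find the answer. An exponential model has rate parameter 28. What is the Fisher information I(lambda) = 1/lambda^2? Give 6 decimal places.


Fisher information for exponential: I(lambda) = 1/lambda^2.
lambda = 28, lambda^2 = 784.
I = 1/784 = 0.001276

0.001276


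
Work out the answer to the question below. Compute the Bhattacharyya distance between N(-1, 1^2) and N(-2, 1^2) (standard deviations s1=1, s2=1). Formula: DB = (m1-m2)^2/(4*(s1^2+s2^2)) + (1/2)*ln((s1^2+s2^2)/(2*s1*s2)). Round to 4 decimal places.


Bhattacharyya distance between two Gaussians:
DB = (m1-m2)^2/(4*(s1^2+s2^2)) + (1/2)*ln((s1^2+s2^2)/(2*s1*s2)).
(m1-m2)^2 = (1)^2 = 1.
s1^2+s2^2 = 1 + 1 = 2.
term1 = 1/8 = 0.125.
term2 = 0.5*ln(2/2.0) = 0.0.
DB = 0.125 + 0.0 = 0.1250

0.1250
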